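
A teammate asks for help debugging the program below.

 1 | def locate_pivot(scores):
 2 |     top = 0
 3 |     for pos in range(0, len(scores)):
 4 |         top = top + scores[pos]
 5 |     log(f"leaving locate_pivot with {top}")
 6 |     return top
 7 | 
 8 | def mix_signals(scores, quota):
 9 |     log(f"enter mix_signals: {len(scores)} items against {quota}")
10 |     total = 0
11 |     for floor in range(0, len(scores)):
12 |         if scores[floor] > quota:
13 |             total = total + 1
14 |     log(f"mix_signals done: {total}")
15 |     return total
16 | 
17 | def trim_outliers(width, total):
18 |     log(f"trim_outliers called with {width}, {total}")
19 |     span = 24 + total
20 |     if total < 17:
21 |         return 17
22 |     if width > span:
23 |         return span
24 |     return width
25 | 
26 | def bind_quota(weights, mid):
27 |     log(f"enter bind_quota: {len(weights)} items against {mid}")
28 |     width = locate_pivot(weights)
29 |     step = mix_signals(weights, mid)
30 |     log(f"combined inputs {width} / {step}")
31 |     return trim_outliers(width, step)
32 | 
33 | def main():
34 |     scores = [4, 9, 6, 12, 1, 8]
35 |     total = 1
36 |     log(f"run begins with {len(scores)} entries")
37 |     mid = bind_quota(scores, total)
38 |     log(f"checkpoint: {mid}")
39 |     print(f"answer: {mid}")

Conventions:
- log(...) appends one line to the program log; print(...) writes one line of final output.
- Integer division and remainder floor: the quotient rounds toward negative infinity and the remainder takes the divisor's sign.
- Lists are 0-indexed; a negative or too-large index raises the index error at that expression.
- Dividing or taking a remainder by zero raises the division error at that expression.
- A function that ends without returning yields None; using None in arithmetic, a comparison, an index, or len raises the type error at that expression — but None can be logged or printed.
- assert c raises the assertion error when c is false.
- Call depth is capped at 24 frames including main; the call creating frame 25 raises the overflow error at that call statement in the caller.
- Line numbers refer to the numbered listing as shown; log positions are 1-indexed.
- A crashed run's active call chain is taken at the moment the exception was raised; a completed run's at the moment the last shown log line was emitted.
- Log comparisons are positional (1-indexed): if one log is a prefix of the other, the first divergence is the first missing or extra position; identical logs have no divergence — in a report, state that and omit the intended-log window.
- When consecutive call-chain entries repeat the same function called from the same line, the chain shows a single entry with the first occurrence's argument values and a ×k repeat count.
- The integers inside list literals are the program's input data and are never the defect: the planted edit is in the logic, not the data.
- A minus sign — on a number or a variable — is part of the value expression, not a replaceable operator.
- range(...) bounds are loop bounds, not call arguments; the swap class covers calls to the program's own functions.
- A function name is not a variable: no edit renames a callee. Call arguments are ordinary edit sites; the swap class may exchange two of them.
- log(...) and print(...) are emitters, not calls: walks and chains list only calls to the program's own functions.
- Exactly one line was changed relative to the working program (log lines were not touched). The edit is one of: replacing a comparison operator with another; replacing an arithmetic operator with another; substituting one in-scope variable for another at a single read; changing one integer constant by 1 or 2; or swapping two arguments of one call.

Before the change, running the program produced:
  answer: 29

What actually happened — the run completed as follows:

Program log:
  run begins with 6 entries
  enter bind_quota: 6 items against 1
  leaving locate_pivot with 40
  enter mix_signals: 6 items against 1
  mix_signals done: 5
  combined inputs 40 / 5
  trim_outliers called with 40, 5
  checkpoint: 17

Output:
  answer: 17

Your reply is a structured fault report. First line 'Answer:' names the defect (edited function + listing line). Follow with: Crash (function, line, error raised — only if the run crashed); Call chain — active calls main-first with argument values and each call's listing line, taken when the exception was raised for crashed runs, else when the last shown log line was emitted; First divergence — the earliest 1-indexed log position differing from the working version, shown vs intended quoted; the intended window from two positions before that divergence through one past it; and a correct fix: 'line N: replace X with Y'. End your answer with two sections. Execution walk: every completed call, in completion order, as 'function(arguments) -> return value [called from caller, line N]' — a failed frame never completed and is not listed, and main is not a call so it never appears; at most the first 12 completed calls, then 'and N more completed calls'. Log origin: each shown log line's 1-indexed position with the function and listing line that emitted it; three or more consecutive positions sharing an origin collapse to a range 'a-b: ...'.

Answer: the defect is in trim_outliers at line 20.
The tell: The log first diverges at position 8: the faulty run prints 'checkpoint: 17' where the working version prints 'checkpoint: 29'.
Call chain: main.
First divergence: position 8 — the shown line 'checkpoint: 17' should read 'checkpoint: 29'.
Intended log window:
  6: combined inputs 40 / 5
  7: trim_outliers called with 40, 5
  8: checkpoint: 29
Execution walk:
  locate_pivot([4, 9, 6, 12, 1, 8]) -> 40  [called from bind_quota, line 28]
  mix_signals([4, 9, 6, 12, 1, 8], 1) -> 5  [called from bind_quota, line 29]
  trim_outliers(40, 5) -> 17  [called from bind_quota, line 31]
  bind_quota([4, 9, 6, 12, 1, 8], 1) -> 17  [called from main, line 37]
Log origin:
  1: logged in main at line 36
  2: logged in bind_quota at line 27
  3: logged in locate_pivot at line 5
  4: logged in mix_signals at line 9
  5: logged in mix_signals at line 14
  6: logged in bind_quota at line 30
  7: logged in trim_outliers at line 18
  8: logged in main at line 38
A correct fix: line 20: replace `total` with `width`.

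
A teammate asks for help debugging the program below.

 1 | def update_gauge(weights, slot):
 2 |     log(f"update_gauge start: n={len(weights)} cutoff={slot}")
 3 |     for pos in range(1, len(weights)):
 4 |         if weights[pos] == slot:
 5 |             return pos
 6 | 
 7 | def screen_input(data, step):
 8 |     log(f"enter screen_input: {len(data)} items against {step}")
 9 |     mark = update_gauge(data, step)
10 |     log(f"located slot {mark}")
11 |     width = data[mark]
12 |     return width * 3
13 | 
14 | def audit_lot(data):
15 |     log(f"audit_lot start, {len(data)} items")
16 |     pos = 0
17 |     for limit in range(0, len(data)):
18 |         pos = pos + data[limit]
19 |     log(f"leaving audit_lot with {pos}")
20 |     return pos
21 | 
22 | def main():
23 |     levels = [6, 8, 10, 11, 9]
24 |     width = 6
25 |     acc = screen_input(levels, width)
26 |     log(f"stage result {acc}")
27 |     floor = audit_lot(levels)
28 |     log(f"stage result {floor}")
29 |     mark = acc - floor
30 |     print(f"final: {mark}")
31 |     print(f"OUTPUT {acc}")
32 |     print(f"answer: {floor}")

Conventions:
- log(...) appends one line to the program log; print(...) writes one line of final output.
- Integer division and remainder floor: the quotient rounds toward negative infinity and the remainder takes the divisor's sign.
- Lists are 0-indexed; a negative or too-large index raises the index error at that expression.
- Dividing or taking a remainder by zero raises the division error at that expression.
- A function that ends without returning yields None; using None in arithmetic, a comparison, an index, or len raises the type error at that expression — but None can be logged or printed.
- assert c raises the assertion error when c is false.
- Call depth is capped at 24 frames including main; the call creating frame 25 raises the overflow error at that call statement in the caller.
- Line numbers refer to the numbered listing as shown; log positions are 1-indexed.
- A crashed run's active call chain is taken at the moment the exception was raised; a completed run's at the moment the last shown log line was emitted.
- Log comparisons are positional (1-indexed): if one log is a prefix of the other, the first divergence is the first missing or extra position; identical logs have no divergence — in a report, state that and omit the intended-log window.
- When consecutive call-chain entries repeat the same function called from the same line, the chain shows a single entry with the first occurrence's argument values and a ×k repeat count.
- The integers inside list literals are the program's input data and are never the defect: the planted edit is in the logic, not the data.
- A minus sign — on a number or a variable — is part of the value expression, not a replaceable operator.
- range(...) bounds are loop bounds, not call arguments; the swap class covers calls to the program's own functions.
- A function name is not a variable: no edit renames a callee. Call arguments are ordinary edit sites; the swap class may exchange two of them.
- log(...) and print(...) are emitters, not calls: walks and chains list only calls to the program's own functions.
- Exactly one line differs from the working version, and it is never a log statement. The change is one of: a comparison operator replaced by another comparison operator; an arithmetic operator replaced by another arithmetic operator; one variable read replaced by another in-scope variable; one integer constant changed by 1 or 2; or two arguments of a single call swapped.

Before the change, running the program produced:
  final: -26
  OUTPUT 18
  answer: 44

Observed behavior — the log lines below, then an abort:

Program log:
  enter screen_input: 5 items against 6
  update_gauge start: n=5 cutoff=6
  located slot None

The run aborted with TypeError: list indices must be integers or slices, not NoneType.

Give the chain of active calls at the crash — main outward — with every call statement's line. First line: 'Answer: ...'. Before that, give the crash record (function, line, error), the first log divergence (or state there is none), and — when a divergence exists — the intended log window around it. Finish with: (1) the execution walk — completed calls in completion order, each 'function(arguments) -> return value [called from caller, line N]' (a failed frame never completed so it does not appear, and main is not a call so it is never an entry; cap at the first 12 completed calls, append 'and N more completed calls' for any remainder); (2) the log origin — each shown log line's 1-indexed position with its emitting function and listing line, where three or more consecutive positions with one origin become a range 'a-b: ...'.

Answer: main -> screen_input (called at line 25).
The tell: Position 3 is the first bad log line: 'located slot None' should read 'located slot 0'.
Crash: screen_input, line 11, TypeError.
First divergence: position 3 — the shown line 'located slot None' should read 'located slot 0'.
Intended log window:
  1: enter screen_input: 5 items against 6
  2: update_gauge start: n=5 cutoff=6
  3: located slot 0
  4: stage result 18
Execution walk:
  update_gauge([6, 8, 10, 11, 9], 6) -> None  [called from screen_input, line 9]
Log line origins:
  1: logged in screen_input at line 8
  2: logged in update_gauge at line 2
  3: logged in screen_input at line 10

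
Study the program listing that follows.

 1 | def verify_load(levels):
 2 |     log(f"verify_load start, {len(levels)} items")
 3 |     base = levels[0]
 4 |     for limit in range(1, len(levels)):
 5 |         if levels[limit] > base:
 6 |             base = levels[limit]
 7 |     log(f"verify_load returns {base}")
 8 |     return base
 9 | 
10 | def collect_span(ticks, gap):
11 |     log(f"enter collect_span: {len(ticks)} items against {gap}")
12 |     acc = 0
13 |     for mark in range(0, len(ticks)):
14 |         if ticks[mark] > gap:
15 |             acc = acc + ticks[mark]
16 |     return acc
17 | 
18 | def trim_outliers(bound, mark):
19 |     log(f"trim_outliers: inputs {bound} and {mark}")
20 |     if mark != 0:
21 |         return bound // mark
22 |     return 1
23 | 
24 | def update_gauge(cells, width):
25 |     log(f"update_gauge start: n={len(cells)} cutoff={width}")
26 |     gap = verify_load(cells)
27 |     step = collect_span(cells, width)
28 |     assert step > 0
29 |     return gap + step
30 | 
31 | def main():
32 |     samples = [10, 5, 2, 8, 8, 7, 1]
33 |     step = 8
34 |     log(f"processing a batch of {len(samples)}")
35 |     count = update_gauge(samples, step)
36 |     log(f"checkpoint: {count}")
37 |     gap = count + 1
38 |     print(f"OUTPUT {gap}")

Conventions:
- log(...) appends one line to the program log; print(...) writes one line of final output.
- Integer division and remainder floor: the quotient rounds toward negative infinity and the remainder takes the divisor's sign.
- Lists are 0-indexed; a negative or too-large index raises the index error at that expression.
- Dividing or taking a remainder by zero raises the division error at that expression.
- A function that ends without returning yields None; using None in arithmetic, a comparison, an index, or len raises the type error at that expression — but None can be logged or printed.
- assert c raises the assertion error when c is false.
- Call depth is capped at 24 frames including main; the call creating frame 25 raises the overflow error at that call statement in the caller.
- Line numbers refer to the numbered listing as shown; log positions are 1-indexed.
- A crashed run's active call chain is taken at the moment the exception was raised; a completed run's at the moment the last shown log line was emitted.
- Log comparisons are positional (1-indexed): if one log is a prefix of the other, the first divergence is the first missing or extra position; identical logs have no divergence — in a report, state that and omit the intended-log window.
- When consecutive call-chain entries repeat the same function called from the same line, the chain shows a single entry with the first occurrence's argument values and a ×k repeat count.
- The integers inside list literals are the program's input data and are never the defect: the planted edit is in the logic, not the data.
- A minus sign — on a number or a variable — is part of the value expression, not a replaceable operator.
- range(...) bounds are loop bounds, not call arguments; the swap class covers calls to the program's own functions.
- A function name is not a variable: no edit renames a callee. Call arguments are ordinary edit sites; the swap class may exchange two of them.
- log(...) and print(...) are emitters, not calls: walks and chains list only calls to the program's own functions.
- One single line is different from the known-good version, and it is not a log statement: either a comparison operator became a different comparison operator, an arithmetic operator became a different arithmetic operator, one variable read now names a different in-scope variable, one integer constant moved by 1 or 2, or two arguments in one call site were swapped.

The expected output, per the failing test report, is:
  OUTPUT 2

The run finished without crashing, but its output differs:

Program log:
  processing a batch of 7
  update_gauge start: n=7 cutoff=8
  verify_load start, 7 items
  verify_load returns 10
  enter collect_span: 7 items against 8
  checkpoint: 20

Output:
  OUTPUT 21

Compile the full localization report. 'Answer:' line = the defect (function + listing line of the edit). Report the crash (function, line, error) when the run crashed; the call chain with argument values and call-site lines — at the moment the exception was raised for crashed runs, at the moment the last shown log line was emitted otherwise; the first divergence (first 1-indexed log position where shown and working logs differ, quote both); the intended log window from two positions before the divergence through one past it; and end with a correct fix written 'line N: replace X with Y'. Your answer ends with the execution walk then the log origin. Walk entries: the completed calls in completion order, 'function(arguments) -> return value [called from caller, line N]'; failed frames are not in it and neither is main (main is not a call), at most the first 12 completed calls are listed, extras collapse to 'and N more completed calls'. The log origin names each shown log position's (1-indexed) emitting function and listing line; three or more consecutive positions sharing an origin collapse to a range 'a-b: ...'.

Answer: the defect is in update_gauge at line 29.
Core observation: Log line 6 is where behavior first shows: 'checkpoint: 20' appears instead of 'checkpoint: 1'.
Call chain: main.
First divergence: position 6 — the shown line 'checkpoint: 20' should read 'checkpoint: 1'.
Intended log window:
  4: verify_load returns 10
  5: enter collect_span: 7 items against 8
  6: checkpoint: 1
Execution walk:
  verify_load([10, 5, 2, 8, 8, 7, 1]) -> 10  [called from update_gauge, line 26]
  collect_span([10, 5, 2, 8, 8, 7, 1], 8) -> 10  [called from update_gauge, line 27]
  update_gauge([10, 5, 2, 8, 8, 7, 1], 8) -> 20  [called from main, line 35]
Log origin:
  1: from main, line 34
  2: from update_gauge, line 25
  3: from verify_load, line 2
  4: from verify_load, line 7
  5: from collect_span, line 11
  6: from main, line 36
A correct fix: line 29: replace `+` with `//`.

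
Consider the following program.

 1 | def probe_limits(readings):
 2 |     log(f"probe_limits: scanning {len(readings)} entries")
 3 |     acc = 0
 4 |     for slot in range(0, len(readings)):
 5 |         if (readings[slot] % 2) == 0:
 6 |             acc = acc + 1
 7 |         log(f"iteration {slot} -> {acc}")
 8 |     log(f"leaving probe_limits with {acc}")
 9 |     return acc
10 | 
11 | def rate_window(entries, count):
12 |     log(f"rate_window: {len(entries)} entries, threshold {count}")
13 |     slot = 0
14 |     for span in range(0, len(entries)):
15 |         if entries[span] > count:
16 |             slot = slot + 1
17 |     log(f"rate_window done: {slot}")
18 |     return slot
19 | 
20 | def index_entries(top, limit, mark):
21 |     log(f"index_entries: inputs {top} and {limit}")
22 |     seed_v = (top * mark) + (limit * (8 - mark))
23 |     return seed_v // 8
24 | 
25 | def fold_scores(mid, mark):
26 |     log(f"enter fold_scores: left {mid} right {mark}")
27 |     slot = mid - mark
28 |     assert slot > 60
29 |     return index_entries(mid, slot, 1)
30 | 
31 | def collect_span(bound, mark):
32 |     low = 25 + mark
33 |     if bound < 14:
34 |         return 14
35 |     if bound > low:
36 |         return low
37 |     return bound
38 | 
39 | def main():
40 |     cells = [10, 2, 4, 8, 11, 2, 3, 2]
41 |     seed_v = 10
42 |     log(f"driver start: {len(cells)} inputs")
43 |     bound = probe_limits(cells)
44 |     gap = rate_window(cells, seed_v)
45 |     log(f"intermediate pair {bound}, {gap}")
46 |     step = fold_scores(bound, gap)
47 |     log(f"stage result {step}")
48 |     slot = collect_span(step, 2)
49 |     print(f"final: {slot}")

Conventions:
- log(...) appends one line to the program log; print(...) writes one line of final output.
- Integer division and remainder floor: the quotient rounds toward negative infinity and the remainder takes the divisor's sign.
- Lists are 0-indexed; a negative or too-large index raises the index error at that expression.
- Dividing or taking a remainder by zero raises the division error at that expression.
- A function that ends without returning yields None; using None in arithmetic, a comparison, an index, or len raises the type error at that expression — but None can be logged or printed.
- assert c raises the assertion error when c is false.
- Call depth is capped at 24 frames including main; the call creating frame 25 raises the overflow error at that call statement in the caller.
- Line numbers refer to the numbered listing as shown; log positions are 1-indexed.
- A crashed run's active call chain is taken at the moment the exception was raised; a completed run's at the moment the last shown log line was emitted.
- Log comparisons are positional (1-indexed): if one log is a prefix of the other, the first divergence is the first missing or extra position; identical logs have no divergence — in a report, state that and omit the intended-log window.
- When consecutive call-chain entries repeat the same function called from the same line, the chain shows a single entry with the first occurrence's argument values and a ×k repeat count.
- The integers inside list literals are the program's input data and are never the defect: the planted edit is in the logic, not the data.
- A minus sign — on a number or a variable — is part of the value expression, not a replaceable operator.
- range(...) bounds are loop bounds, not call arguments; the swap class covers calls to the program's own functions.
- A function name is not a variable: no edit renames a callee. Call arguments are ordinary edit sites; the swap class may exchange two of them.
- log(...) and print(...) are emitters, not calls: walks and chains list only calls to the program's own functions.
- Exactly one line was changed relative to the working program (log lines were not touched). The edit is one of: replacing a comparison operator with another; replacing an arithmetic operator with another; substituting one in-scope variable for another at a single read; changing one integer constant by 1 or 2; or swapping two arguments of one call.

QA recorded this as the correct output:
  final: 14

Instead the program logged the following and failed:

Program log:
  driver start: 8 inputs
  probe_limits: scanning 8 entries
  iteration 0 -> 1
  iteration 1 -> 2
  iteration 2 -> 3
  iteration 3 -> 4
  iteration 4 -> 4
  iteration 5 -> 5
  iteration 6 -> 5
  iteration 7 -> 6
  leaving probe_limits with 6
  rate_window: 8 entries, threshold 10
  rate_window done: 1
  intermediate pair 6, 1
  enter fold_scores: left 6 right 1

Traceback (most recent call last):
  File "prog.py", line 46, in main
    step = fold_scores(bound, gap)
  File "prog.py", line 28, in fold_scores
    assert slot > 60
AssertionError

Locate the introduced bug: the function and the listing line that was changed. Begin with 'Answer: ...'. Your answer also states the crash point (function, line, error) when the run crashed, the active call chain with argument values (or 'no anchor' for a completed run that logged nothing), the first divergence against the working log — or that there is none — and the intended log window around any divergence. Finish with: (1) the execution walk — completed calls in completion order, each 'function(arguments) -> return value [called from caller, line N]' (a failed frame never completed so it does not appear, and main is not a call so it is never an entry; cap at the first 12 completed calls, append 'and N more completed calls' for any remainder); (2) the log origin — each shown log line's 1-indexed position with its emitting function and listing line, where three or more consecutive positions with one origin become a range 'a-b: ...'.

Answer: the defect is in fold_scores at line 28.
Key fact: After 15 matching log lines the faulty run goes silent, while the working version continues with 'index_entries: inputs 6 and 5'.
Crash: fold_scores, line 28, AssertionError.
Call chain: main -> fold_scores(6, 1) (called at line 46).
First divergence: position 16 — after 15 matching lines the faulty run goes silent; intended next line 'index_entries: inputs 6 and 5'.
Intended log window:
  14: intermediate pair 6, 1
  15: enter fold_scores: left 6 right 1
  16: index_entries: inputs 6 and 5
  17: stage result 5
Execution walk:
  probe_limits([10, 2, 4, 8, 11, 2, 3, 2]) -> 6  [called from main, line 43]
  rate_window([10, 2, 4, 8, 11, 2, 3, 2], 10) -> 1  [called from main, line 44]
Log line origins:
  1: emitted by main (line 42)
  2: emitted by probe_limits (line 2)
  3-10: emitted by probe_limits (line 7)
  11: emitted by probe_limits (line 8)
  12: emitted by rate_window (line 12)
  13: emitted by rate_window (line 17)
  14: emitted by main (line 45)
  15: emitted by fold_scores (line 26)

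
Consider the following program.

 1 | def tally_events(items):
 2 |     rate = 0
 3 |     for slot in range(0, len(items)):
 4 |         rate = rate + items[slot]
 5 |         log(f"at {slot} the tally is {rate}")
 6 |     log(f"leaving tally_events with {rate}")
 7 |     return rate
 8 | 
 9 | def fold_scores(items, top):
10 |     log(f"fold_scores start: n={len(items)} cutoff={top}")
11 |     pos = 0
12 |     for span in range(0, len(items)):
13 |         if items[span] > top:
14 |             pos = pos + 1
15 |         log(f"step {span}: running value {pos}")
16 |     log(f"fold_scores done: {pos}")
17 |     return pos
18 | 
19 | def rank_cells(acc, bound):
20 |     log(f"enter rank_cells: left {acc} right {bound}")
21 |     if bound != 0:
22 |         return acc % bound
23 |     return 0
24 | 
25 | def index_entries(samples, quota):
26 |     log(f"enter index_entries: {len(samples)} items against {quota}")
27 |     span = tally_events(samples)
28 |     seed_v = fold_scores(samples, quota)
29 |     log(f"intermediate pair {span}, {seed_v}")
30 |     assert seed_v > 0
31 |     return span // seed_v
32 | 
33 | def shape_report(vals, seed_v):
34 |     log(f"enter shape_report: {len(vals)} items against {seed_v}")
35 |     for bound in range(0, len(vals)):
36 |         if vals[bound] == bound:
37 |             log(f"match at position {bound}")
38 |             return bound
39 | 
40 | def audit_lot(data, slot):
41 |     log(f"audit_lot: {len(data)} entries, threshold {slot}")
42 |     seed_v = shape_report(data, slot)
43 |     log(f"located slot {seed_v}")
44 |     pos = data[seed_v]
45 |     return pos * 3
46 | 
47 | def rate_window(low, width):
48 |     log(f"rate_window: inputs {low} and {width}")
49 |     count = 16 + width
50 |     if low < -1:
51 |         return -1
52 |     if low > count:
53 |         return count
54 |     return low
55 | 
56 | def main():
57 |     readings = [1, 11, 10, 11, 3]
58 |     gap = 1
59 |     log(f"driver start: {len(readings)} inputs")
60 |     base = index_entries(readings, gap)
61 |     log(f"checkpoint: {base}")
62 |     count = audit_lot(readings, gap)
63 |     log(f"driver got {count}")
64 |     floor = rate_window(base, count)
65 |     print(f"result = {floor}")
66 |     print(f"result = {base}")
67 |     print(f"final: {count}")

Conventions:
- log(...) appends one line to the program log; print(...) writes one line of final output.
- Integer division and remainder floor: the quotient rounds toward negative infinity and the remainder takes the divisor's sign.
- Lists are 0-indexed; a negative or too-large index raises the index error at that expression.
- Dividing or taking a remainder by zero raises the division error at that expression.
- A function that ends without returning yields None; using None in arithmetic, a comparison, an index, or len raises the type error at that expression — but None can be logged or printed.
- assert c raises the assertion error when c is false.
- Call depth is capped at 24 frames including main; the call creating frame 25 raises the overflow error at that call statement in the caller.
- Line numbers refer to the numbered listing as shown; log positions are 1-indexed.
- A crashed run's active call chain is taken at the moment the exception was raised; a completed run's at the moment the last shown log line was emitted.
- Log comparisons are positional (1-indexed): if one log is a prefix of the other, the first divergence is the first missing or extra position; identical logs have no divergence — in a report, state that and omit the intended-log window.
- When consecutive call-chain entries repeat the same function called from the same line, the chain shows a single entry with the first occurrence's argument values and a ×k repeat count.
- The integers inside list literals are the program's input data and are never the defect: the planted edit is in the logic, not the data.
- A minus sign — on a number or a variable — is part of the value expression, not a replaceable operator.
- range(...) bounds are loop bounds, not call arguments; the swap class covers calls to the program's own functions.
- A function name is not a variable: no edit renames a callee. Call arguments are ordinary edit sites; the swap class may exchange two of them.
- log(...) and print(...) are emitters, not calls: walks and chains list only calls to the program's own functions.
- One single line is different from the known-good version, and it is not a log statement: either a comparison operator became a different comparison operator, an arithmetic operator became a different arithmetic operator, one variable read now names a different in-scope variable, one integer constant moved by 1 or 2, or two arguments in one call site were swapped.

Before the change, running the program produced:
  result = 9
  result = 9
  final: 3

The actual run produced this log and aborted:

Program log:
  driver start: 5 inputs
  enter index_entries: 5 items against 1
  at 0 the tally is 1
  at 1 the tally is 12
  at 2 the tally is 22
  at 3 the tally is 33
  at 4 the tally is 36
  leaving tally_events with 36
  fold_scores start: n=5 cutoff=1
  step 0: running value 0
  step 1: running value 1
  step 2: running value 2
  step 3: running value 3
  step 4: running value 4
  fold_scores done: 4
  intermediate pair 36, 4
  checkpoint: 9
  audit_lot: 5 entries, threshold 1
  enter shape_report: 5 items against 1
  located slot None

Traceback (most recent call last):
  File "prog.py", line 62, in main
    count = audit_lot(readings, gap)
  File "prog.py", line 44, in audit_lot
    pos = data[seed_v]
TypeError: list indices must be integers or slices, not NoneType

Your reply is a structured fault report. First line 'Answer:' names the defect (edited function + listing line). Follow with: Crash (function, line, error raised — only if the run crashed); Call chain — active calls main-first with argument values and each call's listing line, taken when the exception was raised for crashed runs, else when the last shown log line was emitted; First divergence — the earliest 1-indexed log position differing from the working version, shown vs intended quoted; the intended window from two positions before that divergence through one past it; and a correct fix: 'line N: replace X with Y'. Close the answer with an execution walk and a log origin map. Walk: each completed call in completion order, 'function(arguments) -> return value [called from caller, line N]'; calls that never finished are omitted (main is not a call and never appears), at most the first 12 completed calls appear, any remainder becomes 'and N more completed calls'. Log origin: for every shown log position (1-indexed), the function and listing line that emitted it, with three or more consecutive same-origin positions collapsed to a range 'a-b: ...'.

Answer: the defect is in shape_report at line 36.
Key observation: The log first diverges at position 20: the faulty run prints 'located slot None' where the working version prints 'match at position 0'.
Crash: audit_lot, line 44, TypeError.
Call chain: main -> audit_lot([1, 11, 10, 11, 3], 1) (called at line 62).
First divergence: at position 20 the run shows 'located slot None' where the working version logs 'match at position 0'.
Intended log window:
  18: audit_lot: 5 entries, threshold 1
  19: enter shape_report: 5 items against 1
  20: match at position 0
  21: located slot 0
Execution walk:
  tally_events([1, 11, 10, 11, 3]) -> 36  [called from index_entries, line 27]
  fold_scores([1, 11, 10, 11, 3], 1) -> 4  [called from index_entries, line 28]
  index_entries([1, 11, 10, 11, 3], 1) -> 9  [called from main, line 60]
  shape_report([1, 11, 10, 11, 3], 1) -> None  [called from audit_lot, line 42]
Log origins:
  1: from main, line 59
  2: from index_entries, line 26
  3-7: from tally_events, line 5
  8: from tally_events, line 6
  9: from fold_scores, line 10
  10-14: from fold_scores, line 15
  15: from fold_scores, line 16
  16: from index_entries, line 29
  17: from main, line 61
  18: from audit_lot, line 41
  19: from shape_report, line 34
  20: from audit_lot, line 43
A correct fix: line 36: replace `vals[bound] == bound` with `vals[bound] == seed_v`.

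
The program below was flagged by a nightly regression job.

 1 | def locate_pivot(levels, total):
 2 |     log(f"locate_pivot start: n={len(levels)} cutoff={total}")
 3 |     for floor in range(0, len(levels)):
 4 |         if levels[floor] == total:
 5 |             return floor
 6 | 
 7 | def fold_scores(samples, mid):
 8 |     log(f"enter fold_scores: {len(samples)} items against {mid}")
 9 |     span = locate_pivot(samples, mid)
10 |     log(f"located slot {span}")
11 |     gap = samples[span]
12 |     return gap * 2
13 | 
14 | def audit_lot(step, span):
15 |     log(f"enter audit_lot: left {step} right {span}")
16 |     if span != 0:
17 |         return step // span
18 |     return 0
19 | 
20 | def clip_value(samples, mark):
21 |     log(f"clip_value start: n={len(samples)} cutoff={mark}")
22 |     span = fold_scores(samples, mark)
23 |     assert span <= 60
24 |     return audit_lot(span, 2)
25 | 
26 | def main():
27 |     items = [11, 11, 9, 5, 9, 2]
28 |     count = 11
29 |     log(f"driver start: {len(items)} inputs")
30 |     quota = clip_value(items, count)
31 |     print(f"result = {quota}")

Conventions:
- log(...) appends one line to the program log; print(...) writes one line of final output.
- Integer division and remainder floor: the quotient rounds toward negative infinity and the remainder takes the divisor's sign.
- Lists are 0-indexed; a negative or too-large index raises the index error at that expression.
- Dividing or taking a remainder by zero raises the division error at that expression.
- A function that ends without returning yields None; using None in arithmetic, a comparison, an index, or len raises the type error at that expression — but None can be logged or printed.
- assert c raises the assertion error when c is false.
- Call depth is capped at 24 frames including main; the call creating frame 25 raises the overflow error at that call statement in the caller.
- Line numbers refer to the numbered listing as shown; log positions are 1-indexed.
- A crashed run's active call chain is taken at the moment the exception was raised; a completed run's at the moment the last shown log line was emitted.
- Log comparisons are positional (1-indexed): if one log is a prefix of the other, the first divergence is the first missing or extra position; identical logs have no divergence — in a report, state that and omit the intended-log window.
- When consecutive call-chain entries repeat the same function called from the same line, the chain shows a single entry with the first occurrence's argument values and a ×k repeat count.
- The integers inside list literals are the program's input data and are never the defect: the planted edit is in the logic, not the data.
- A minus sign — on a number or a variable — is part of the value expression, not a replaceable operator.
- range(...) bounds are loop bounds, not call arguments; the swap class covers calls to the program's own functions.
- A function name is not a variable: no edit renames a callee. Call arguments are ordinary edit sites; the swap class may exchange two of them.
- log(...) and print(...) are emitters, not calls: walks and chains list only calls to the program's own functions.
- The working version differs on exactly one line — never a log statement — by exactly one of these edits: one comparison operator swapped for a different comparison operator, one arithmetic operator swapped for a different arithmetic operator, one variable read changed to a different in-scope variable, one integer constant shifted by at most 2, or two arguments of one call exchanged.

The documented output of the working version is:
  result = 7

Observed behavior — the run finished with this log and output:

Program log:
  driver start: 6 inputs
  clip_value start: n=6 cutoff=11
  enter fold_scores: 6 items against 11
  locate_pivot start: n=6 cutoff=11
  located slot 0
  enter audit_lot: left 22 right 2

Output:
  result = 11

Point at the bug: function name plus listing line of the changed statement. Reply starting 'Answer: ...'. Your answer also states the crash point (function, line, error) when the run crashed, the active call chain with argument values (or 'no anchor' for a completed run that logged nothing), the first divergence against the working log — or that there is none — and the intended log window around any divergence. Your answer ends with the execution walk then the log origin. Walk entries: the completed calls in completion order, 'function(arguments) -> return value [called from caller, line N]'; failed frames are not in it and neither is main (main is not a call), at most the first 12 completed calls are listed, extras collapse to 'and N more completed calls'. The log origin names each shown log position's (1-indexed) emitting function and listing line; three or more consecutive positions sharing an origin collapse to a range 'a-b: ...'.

Answer: the defect is in clip_value at line 24.
Key fact: Log line 6 is where behavior first shows: 'enter audit_lot: left 22 right 2' appears instead of 'enter audit_lot: left 22 right 3'.
Call chain: main -> clip_value([11, 11, 9, 5, 9, 2], 11) (called at line 30) -> audit_lot(22, 2) (called at line 24).
First divergence: at position 6 the run shows 'enter audit_lot: left 22 right 2' where the working version logs 'enter audit_lot: left 22 right 3'.
Intended log window:
  4: locate_pivot start: n=6 cutoff=11
  5: located slot 0
  6: enter audit_lot: left 22 right 3
Execution walk:
  locate_pivot([11, 11, 9, 5, 9, 2], 11) -> 0  [called from fold_scores, line 9]
  fold_scores([11, 11, 9, 5, 9, 2], 11) -> 22  [called from clip_value, line 22]
  audit_lot(22, 2) -> 11  [called from clip_value, line 24]
  clip_value([11, 11, 9, 5, 9, 2], 11) -> 11  [called from main, line 30]
Log line origins:
  1: from main, line 29
  2: from clip_value, line 21
  3: from fold_scores, line 8
  4: from locate_pivot, line 2
  5: from fold_scores, line 10
  6: from audit_lot, line 15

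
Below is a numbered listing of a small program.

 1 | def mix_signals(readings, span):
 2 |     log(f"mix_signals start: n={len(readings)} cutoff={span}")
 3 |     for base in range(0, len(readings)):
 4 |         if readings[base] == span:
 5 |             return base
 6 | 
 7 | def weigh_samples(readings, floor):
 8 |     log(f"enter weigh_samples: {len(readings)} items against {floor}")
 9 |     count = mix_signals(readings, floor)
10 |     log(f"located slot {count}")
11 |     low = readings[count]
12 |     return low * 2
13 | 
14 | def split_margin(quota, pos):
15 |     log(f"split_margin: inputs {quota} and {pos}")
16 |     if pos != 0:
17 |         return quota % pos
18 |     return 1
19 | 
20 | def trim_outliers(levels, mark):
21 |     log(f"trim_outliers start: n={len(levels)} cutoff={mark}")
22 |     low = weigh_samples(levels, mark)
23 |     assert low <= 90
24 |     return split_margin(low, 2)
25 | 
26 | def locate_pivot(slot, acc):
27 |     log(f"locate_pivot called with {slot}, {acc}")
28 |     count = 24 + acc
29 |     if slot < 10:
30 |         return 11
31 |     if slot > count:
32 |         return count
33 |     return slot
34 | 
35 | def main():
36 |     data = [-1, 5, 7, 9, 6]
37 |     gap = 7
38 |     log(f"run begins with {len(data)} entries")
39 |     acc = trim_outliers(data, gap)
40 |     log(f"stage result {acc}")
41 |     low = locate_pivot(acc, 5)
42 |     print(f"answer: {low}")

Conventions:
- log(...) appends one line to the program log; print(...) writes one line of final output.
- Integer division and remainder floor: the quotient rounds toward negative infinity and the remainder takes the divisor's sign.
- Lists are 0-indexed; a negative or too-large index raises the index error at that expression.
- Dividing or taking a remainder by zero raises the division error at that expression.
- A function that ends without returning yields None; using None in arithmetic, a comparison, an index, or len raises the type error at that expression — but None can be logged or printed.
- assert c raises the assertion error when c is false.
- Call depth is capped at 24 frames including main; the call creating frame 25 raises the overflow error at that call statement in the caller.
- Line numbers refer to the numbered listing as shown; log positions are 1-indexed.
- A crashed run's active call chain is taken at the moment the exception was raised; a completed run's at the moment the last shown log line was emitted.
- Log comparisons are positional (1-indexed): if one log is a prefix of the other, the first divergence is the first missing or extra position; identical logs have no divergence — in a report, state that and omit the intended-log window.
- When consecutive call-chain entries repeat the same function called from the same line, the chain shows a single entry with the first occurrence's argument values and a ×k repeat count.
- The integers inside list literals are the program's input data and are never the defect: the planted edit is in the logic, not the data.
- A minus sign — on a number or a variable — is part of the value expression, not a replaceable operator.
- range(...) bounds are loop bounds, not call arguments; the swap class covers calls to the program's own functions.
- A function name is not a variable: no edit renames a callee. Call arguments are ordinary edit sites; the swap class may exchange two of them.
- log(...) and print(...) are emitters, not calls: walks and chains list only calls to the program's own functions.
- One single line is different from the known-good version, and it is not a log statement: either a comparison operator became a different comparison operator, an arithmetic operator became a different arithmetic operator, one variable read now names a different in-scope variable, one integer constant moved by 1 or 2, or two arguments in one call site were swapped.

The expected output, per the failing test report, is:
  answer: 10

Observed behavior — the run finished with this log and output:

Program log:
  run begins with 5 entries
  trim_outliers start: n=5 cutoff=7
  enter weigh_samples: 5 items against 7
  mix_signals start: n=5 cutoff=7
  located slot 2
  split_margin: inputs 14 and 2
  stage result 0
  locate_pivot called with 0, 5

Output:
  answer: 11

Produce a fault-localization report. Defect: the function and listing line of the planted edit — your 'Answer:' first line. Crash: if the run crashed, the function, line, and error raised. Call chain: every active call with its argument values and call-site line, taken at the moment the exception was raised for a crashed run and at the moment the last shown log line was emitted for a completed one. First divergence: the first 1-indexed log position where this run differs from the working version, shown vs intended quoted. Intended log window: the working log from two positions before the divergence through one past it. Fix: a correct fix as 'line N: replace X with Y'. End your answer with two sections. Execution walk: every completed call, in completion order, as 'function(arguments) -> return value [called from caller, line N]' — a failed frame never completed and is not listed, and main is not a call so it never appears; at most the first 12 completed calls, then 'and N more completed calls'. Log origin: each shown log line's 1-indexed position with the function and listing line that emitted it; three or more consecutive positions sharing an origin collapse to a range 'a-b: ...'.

Answer: the defect is in locate_pivot at line 30.
The tell: No log line changed; the fault shows up purely in the output.
Call chain: main -> locate_pivot(0, 5) (called at line 41).
First divergence: none — the logs agree in full.
Execution walk:
  mix_signals([-1, 5, 7, 9, 6], 7) -> 2  [called from weigh_samples, line 9]
  weigh_samples([-1, 5, 7, 9, 6], 7) -> 14  [called from trim_outliers, line 22]
  split_margin(14, 2) -> 0  [called from trim_outliers, line 24]
  trim_outliers([-1, 5, 7, 9, 6], 7) -> 0  [called from main, line 39]
  locate_pivot(0, 5) -> 11  [called from main, line 41]
Origin of each log line:
  1: from main, line 38
  2: from trim_outliers, line 21
  3: from weigh_samples, line 8
  4: from mix_signals, line 2
  5: from weigh_samples, line 10
  6: from split_margin, line 15
  7: from main, line 40
  8: from locate_pivot, line 27
A correct fix: line 30: replace `11` with `10`.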